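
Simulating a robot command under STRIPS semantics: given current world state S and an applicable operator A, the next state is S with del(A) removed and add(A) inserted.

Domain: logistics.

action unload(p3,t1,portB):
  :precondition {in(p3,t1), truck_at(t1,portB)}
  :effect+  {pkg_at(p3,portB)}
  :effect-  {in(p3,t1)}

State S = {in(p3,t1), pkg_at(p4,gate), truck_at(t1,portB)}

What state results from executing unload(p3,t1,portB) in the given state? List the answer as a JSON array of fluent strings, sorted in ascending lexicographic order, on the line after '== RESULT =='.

Progress:
  pre ⊆ S: {in(p3,t1), truck_at(t1,portB)} ⊆ S  — applicable
  S \ del = {pkg_at(p4,gate), truck_at(t1,portB)}
  ∪ add   = {pkg_at(p3,portB), pkg_at(p4,gate), truck_at(t1,portB)}

== RESULT ==
["pkg_at(p3,portB)", "pkg_at(p4,gate)", "truck_at(t1,portB)"]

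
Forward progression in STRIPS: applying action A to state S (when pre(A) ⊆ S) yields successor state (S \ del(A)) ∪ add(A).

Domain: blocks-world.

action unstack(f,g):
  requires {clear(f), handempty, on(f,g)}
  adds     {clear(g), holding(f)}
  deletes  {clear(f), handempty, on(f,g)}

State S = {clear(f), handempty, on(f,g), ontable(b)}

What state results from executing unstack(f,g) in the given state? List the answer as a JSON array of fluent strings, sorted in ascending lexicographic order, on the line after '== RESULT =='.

Compute (S \ del) ∪ add:
  pre ⊆ S: {clear(f), handempty, on(f,g)} ⊆ S  — applicable
  S \ del = {ontable(b)}
  ∪ add   = {clear(g), holding(f), ontable(b)}

== RESULT ==
["clear(g)", "holding(f)", "ontable(b)"]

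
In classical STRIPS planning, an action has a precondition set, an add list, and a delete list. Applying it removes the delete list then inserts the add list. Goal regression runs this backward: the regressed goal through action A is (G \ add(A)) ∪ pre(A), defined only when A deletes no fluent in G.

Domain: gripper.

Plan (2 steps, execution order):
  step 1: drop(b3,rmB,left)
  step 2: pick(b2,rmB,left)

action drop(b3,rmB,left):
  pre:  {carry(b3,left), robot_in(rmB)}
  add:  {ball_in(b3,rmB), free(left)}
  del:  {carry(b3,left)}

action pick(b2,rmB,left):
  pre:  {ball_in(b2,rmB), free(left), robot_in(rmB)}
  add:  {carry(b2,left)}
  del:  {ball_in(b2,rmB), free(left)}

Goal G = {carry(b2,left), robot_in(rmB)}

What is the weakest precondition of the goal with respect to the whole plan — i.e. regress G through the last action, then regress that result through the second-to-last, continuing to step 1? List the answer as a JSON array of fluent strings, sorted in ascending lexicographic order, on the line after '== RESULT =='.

Work backward from the goal:
  through step 2 (pick(b2,rmB,left)): drop {carry(b2,left)}, keep {robot_in(rmB)}, require {ball_in(b2,rmB), free(left), robot_in(rmB)}
    → {ball_in(b2,rmB), free(left), robot_in(rmB)}
  through step 1 (drop(b3,rmB,left)): drop {free(left)}, keep {ball_in(b2,rmB), robot_in(rmB)}, require {carry(b3,left), robot_in(rmB)}
    → {ball_in(b2,rmB), carry(b3,left), robot_in(rmB)}

== RESULT ==
["ball_in(b2,rmB)", "carry(b3,left)", "robot_in(rmB)"]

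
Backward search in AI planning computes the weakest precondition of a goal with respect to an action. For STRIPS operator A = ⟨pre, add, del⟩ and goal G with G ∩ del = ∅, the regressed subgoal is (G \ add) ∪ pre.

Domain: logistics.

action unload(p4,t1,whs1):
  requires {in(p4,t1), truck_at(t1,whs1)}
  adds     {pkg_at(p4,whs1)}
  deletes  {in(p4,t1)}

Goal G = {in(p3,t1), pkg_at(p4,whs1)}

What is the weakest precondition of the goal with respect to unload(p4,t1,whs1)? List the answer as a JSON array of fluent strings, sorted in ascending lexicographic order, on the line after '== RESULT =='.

Compute (G \ add) ∪ pre:
  G ∩ del = {}  (empty — regression defined)
  G \ add = {in(p3,t1), pkg_at(p4,whs1)} \ {pkg_at(p4,whs1)} = {in(p3,t1)}
  ∪ pre   = {in(p3,t1)} ∪ {in(p4,t1), truck_at(t1,whs1)}
          = {in(p3,t1), in(p4,t1), truck_at(t1,whs1)}

== RESULT ==
["in(p3,t1)", "in(p4,t1)", "truck_at(t1,whs1)"]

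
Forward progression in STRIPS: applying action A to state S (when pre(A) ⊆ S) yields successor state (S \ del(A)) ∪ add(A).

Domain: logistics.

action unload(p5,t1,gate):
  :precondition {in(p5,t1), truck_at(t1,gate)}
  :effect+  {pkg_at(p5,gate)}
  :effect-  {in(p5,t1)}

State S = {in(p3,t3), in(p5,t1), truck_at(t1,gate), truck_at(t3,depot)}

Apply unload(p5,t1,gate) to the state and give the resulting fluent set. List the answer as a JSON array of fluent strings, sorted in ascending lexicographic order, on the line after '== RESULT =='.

Progress:
  pre ⊆ S: {in(p5,t1), truck_at(t1,gate)} ⊆ S  — applicable
  S \ del = {in(p3,t3), truck_at(t1,gate), truck_at(t3,depot)}
  ∪ add   = {in(p3,t3), pkg_at(p5,gate), truck_at(t1,gate), truck_at(t3,depot)}

== RESULT ==
["in(p3,t3)", "pkg_at(p5,gate)", "truck_at(t1,gate)", "truck_at(t3,depot)"]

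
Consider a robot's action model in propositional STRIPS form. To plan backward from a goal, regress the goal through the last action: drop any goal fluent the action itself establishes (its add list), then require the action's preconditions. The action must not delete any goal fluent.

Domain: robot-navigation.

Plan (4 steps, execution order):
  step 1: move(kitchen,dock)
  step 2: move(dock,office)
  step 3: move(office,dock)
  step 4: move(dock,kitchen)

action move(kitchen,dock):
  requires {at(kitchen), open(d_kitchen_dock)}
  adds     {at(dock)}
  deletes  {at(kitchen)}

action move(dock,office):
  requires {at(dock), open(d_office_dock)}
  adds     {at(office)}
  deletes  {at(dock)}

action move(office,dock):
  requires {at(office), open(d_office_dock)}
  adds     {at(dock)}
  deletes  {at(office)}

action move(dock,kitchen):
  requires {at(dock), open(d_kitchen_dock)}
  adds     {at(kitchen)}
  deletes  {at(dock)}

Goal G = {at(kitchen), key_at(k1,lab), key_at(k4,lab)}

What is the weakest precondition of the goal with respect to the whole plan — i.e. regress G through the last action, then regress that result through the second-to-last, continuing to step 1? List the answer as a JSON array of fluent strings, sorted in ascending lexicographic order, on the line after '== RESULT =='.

Work backward from the goal:
  through step 4 (move(dock,kitchen)): drop {at(kitchen)}, keep {key_at(k1,lab), key_at(k4,lab)}, require {at(dock), open(d_kitchen_dock)}
    → {at(dock), key_at(k1,lab), key_at(k4,lab), open(d_kitchen_dock)}
  through step 3 (move(office,dock)): drop {at(dock)}, keep {key_at(k1,lab), key_at(k4,lab), open(d_kitchen_dock)}, require {at(office), open(d_office_dock)}
    → {at(office), key_at(k1,lab), key_at(k4,lab), open(d_kitchen_dock), open(d_office_dock)}
  through step 2 (move(dock,office)): drop {at(office)}, keep {key_at(k1,lab), key_at(k4,lab), open(d_kitchen_dock), open(d_office_dock)}, require {at(dock), open(d_office_dock)}
    → {at(dock), key_at(k1,lab), key_at(k4,lab), open(d_kitchen_dock), open(d_office_dock)}
  through step 1 (move(kitchen,dock)): drop {at(dock)}, keep {key_at(k1,lab), key_at(k4,lab), open(d_kitchen_dock), open(d_office_dock)}, require {at(kitchen), open(d_kitchen_dock)}
    → {at(kitchen), key_at(k1,lab), key_at(k4,lab), open(d_kitchen_dock), open(d_office_dock)}

== RESULT ==
["at(kitchen)", "key_at(k1,lab)", "key_at(k4,lab)", "open(d_kitchen_dock)", "open(d_office_dock)"]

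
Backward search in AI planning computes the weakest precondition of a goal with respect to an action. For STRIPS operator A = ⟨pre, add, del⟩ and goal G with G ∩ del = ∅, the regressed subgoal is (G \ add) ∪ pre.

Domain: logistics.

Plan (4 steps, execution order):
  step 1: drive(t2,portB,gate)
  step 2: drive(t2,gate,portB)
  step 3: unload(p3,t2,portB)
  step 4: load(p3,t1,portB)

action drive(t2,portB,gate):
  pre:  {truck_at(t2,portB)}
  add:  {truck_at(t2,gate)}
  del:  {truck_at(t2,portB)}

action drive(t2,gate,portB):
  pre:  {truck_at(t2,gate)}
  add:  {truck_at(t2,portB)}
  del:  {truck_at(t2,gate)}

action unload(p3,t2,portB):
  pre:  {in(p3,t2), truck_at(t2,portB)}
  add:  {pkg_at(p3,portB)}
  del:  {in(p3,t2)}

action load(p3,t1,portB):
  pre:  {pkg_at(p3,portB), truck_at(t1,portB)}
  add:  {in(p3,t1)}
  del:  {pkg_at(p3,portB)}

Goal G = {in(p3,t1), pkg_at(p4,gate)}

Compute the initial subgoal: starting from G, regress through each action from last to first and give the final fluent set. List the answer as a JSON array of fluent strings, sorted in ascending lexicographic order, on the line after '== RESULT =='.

Regress step by step:
  through step 4 (load(p3,t1,portB)): drop {in(p3,t1)}, keep {pkg_at(p4,gate)}, require {pkg_at(p3,portB), truck_at(t1,portB)}
    → {pkg_at(p3,portB), pkg_at(p4,gate), truck_at(t1,portB)}
  through step 3 (unload(p3,t2,portB)): drop {pkg_at(p3,portB)}, keep {pkg_at(p4,gate), truck_at(t1,portB)}, require {in(p3,t2), truck_at(t2,portB)}
    → {in(p3,t2), pkg_at(p4,gate), truck_at(t1,portB), truck_at(t2,portB)}
  through step 2 (drive(t2,gate,portB)): drop {truck_at(t2,portB)}, keep {in(p3,t2), pkg_at(p4,gate), truck_at(t1,portB)}, require {truck_at(t2,gate)}
    → {in(p3,t2), pkg_at(p4,gate), truck_at(t1,portB), truck_at(t2,gate)}
  through step 1 (drive(t2,portB,gate)): drop {truck_at(t2,gate)}, keep {in(p3,t2), pkg_at(p4,gate), truck_at(t1,portB)}, require {truck_at(t2,portB)}
    → {in(p3,t2), pkg_at(p4,gate), truck_at(t1,portB), truck_at(t2,portB)}

== RESULT ==
["in(p3,t2)", "pkg_at(p4,gate)", "truck_at(t1,portB)", "truck_at(t2,portB)"]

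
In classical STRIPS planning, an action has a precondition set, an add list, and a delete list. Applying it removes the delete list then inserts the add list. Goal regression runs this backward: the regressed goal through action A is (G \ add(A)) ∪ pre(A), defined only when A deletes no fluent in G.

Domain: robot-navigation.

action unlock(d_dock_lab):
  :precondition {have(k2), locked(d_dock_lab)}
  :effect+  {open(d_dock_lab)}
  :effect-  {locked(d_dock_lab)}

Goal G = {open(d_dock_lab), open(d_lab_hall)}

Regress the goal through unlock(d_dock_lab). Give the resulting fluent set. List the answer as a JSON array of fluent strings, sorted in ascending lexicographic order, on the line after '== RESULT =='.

Compute (G \ add) ∪ pre:
  G ∩ del = {}  (empty — regression defined)
  G \ add = {open(d_dock_lab), open(d_lab_hall)} \ {open(d_dock_lab)} = {open(d_lab_hall)}
  ∪ pre   = {open(d_lab_hall)} ∪ {have(k2), locked(d_dock_lab)}
          = {have(k2), locked(d_dock_lab), open(d_lab_hall)}

== RESULT ==
["have(k2)", "locked(d_dock_lab)", "open(d_lab_hall)"]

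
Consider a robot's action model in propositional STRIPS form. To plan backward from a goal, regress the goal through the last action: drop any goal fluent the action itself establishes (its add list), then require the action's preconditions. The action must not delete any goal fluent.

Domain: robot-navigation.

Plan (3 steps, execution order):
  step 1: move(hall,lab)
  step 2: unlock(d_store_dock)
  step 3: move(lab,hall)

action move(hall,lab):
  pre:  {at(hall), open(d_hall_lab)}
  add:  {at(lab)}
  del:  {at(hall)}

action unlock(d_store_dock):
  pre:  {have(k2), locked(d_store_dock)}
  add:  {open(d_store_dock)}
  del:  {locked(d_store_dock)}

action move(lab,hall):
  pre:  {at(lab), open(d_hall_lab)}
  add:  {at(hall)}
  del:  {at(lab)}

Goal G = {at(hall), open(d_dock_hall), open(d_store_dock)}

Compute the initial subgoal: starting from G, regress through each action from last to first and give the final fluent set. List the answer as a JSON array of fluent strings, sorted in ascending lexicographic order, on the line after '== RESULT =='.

Work backward from the goal:
  through step 3 (move(lab,hall)): drop {at(hall)}, keep {open(d_dock_hall), open(d_store_dock)}, require {at(lab), open(d_hall_lab)}
    → {at(lab), open(d_dock_hall), open(d_hall_lab), open(d_store_dock)}
  through step 2 (unlock(d_store_dock)): drop {open(d_store_dock)}, keep {at(lab), open(d_dock_hall), open(d_hall_lab)}, require {have(k2), locked(d_store_dock)}
    → {at(lab), have(k2), locked(d_store_dock), open(d_dock_hall), open(d_hall_lab)}
  through step 1 (move(hall,lab)): drop {at(lab)}, keep {have(k2), locked(d_store_dock), open(d_dock_hall), open(d_hall_lab)}, require {at(hall), open(d_hall_lab)}
    → {at(hall), have(k2), locked(d_store_dock), open(d_dock_hall), open(d_hall_lab)}

== RESULT ==
["at(hall)", "have(k2)", "locked(d_store_dock)", "open(d_dock_hall)", "open(d_hall_lab)"]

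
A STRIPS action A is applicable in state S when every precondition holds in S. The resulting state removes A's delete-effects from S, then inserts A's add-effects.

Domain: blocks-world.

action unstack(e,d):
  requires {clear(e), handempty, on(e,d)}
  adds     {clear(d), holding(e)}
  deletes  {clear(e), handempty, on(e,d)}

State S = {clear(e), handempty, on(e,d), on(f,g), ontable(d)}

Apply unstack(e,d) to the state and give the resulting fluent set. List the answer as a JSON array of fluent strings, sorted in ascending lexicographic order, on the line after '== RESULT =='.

Progress:
  pre ⊆ S: {clear(e), handempty, on(e,d)} ⊆ S  — applicable
  S \ del = {on(f,g), ontable(d)}
  ∪ add   = {clear(d), holding(e), on(f,g), ontable(d)}

== RESULT ==
["clear(d)", "holding(e)", "on(f,g)", "ontable(d)"]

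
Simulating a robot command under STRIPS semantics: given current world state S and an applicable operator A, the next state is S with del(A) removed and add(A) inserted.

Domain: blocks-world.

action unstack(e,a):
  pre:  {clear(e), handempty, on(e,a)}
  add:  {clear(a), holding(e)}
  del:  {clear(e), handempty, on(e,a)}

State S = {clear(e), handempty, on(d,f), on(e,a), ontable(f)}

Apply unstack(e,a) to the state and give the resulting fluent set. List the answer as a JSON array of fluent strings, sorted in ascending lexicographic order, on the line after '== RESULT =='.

Progress:
  pre ⊆ S: {clear(e), handempty, on(e,a)} ⊆ S  — applicable
  S \ del = {on(d,f), ontable(f)}
  ∪ add   = {clear(a), holding(e), on(d,f), ontable(f)}

== RESULT ==
["clear(a)", "holding(e)", "on(d,f)", "ontable(f)"]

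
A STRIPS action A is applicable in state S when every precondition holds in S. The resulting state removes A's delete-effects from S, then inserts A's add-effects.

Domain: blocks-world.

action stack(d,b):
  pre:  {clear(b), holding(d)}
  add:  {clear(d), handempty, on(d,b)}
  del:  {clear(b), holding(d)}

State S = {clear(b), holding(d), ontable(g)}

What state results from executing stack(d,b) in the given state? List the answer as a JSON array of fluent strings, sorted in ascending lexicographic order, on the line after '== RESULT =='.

Progress:
  pre ⊆ S: {clear(b), holding(d)} ⊆ S  — applicable
  S \ del = {ontable(g)}
  ∪ add   = {clear(d), handempty, on(d,b), ontable(g)}

== RESULT ==
["clear(d)", "handempty", "on(d,b)", "ontable(g)"]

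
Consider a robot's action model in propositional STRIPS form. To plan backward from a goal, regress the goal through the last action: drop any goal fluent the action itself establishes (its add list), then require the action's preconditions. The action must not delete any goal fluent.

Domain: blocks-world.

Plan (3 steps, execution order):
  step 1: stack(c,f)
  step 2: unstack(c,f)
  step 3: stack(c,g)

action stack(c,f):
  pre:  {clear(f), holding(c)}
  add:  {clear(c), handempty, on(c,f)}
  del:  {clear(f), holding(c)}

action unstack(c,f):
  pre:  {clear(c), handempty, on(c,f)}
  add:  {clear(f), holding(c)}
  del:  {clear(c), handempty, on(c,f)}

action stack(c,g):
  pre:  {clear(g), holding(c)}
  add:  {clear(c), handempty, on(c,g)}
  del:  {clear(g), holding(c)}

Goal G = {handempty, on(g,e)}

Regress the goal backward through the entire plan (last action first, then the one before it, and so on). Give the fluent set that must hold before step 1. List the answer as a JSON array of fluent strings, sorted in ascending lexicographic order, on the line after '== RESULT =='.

Regress step by step:
  through step 3 (stack(c,g)): drop {handempty}, keep {on(g,e)}, require {clear(g), holding(c)}
    → {clear(g), holding(c), on(g,e)}
  through step 2 (unstack(c,f)): drop {holding(c)}, keep {clear(g), on(g,e)}, require {clear(c), handempty, on(c,f)}
    → {clear(c), clear(g), handempty, on(c,f), on(g,e)}
  through step 1 (stack(c,f)): drop {clear(c), handempty, on(c,f)}, keep {clear(g), on(g,e)}, require {clear(f), holding(c)}
    → {clear(f), clear(g), holding(c), on(g,e)}

== RESULT ==
["clear(f)", "clear(g)", "holding(c)", "on(g,e)"]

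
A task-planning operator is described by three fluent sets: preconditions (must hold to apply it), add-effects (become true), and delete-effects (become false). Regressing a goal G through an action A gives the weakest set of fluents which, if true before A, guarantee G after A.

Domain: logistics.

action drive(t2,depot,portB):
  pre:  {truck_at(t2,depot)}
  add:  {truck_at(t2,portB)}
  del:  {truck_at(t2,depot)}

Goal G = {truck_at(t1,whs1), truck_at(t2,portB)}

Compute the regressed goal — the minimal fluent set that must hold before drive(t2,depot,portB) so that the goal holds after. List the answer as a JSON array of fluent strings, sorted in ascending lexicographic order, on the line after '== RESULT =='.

Compute (G \ add) ∪ pre:
  G ∩ del = {}  (empty — regression defined)
  G \ add = {truck_at(t1,whs1), truck_at(t2,portB)} \ {truck_at(t2,portB)} = {truck_at(t1,whs1)}
  ∪ pre   = {truck_at(t1,whs1)} ∪ {truck_at(t2,depot)}
          = {truck_at(t1,whs1), truck_at(t2,depot)}

== RESULT ==
["truck_at(t1,whs1)", "truck_at(t2,depot)"]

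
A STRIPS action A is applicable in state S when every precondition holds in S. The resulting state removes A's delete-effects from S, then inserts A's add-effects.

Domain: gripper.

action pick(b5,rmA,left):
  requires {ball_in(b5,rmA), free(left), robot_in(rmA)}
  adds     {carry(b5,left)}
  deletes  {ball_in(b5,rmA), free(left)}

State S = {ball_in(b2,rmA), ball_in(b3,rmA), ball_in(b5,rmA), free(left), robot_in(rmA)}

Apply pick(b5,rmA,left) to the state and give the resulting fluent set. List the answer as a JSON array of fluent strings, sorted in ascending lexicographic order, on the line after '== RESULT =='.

Progress:
  pre ⊆ S: {ball_in(b5,rmA), free(left), robot_in(rmA)} ⊆ S  — applicable
  S \ del = {ball_in(b2,rmA), ball_in(b3,rmA), robot_in(rmA)}
  ∪ add   = {ball_in(b2,rmA), ball_in(b3,rmA), carry(b5,left), robot_in(rmA)}

== RESULT ==
["ball_in(b2,rmA)", "ball_in(b3,rmA)", "carry(b5,left)", "robot_in(rmA)"]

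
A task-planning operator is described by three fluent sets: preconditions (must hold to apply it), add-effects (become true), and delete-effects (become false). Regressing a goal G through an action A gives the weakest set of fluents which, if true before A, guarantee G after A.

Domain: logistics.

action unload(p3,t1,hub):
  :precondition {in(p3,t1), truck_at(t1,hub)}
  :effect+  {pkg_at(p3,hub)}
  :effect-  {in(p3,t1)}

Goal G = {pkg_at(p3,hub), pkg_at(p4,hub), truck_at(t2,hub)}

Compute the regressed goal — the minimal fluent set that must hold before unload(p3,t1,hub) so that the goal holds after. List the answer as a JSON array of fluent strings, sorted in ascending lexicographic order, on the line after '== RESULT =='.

Regress:
  G ∩ del = {}  (empty — regression defined)
  G \ add = {pkg_at(p3,hub), pkg_at(p4,hub), truck_at(t2,hub)} \ {pkg_at(p3,hub)} = {pkg_at(p4,hub), truck_at(t2,hub)}
  ∪ pre   = {pkg_at(p4,hub), truck_at(t2,hub)} ∪ {in(p3,t1), truck_at(t1,hub)}
          = {in(p3,t1), pkg_at(p4,hub), truck_at(t1,hub), truck_at(t2,hub)}

== RESULT ==
["in(p3,t1)", "pkg_at(p4,hub)", "truck_at(t1,hub)", "truck_at(t2,hub)"]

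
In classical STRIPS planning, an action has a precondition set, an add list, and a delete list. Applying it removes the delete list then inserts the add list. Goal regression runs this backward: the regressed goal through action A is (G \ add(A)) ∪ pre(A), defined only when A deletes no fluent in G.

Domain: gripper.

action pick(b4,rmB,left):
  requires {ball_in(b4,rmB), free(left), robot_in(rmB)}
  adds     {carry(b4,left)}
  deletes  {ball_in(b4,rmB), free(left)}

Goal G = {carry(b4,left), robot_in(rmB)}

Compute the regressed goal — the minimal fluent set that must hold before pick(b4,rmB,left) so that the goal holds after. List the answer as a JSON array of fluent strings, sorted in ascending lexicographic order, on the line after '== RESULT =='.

Compute (G \ add) ∪ pre:
  G ∩ del = {}  (empty — regression defined)
  G \ add = {carry(b4,left), robot_in(rmB)} \ {carry(b4,left)} = {robot_in(rmB)}
  ∪ pre   = {robot_in(rmB)} ∪ {ball_in(b4,rmB), free(left), robot_in(rmB)}
          = {ball_in(b4,rmB), free(left), robot_in(rmB)}

== RESULT ==
["ball_in(b4,rmB)", "free(left)", "robot_in(rmB)"]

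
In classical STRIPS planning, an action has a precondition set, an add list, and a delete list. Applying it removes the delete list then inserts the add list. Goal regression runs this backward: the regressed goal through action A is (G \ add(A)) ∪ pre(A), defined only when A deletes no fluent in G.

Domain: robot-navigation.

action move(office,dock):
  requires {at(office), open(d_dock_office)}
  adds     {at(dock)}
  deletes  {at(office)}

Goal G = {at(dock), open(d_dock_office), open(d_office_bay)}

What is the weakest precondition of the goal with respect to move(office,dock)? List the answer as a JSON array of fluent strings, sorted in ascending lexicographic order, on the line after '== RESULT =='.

Regress:
  G ∩ del = {}  (empty — regression defined)
  G \ add = {at(dock), open(d_dock_office), open(d_office_bay)} \ {at(dock)} = {open(d_dock_office), open(d_office_bay)}
  ∪ pre   = {open(d_dock_office), open(d_office_bay)} ∪ {at(office), open(d_dock_office)}
          = {at(office), open(d_dock_office), open(d_office_bay)}

== RESULT ==
["at(office)", "open(d_dock_office)", "open(d_office_bay)"]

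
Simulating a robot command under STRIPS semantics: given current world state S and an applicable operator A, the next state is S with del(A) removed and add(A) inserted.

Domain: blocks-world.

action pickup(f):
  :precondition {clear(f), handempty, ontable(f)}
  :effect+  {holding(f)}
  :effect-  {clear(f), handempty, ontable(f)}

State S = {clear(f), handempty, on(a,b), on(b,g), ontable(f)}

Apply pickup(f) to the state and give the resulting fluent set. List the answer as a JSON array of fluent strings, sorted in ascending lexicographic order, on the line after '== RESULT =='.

Progress:
  pre ⊆ S: {clear(f), handempty, ontable(f)} ⊆ S  — applicable
  S \ del = {on(a,b), on(b,g)}
  ∪ add   = {holding(f), on(a,b), on(b,g)}

== RESULT ==
["holding(f)", "on(a,b)", "on(b,g)"]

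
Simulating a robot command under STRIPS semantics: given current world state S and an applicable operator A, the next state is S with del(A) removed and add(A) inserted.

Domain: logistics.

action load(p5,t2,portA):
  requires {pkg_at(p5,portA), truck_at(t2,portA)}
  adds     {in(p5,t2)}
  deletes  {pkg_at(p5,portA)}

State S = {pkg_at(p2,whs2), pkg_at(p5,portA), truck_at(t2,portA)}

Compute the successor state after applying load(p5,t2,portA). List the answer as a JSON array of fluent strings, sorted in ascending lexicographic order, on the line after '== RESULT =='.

Progress:
  pre ⊆ S: {pkg_at(p5,portA), truck_at(t2,portA)} ⊆ S  — applicable
  S \ del = {pkg_at(p2,whs2), truck_at(t2,portA)}
  ∪ add   = {in(p5,t2), pkg_at(p2,whs2), truck_at(t2,portA)}

== RESULT ==
["in(p5,t2)", "pkg_at(p2,whs2)", "truck_at(t2,portA)"]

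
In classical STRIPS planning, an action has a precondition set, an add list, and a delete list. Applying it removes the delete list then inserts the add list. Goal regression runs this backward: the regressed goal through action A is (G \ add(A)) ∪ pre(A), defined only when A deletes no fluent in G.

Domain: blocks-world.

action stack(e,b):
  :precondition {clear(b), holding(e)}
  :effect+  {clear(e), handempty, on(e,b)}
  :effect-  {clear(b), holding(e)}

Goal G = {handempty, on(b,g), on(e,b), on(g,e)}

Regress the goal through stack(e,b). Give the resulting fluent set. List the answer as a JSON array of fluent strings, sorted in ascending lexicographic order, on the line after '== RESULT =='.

Compute (G \ add) ∪ pre:
  G ∩ del = {}  (empty — regression defined)
  G \ add = {handempty, on(b,g), on(e,b), on(g,e)} \ {clear(e), handempty, on(e,b)} = {on(b,g), on(g,e)}
  ∪ pre   = {on(b,g), on(g,e)} ∪ {clear(b), holding(e)}
          = {clear(b), holding(e), on(b,g), on(g,e)}

== RESULT ==
["clear(b)", "holding(e)", "on(b,g)", "on(g,e)"]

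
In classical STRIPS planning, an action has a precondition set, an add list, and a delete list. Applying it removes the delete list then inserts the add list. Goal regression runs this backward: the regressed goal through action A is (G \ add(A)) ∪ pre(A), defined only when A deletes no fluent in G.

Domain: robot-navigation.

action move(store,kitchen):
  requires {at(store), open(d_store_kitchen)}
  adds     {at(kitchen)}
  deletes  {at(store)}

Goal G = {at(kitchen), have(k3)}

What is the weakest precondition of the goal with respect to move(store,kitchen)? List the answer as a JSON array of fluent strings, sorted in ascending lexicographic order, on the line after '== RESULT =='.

Compute (G \ add) ∪ pre:
  G ∩ del = {}  (empty — regression defined)
  G \ add = {at(kitchen), have(k3)} \ {at(kitchen)} = {have(k3)}
  ∪ pre   = {have(k3)} ∪ {at(store), open(d_store_kitchen)}
          = {at(store), have(k3), open(d_store_kitchen)}

== RESULT ==
["at(store)", "have(k3)", "open(d_store_kitchen)"]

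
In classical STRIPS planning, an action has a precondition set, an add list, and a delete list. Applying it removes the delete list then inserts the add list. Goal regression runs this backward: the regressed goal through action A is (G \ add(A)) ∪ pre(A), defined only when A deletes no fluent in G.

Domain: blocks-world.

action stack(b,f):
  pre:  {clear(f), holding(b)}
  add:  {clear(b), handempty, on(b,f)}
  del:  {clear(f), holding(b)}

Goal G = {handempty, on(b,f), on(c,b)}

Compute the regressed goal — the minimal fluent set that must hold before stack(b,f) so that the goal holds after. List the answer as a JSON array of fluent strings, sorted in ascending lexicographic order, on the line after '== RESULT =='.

Regress:
  G ∩ del = {}  (empty — regression defined)
  G \ add = {handempty, on(b,f), on(c,b)} \ {clear(b), handempty, on(b,f)} = {on(c,b)}
  ∪ pre   = {on(c,b)} ∪ {clear(f), holding(b)}
          = {clear(f), holding(b), on(c,b)}

== RESULT ==
["clear(f)", "holding(b)", "on(c,b)"]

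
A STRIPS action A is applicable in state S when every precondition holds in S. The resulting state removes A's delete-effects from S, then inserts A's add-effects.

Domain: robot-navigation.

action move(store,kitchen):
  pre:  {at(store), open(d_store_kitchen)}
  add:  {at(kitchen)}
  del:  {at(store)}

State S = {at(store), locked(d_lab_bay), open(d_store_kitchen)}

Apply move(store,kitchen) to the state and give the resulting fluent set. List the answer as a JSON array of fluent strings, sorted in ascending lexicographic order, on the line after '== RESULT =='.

Progress:
  pre ⊆ S: {at(store), open(d_store_kitchen)} ⊆ S  — applicable
  S \ del = {locked(d_lab_bay), open(d_store_kitchen)}
  ∪ add   = {at(kitchen), locked(d_lab_bay), open(d_store_kitchen)}

== RESULT ==
["at(kitchen)", "locked(d_lab_bay)", "open(d_store_kitchen)"]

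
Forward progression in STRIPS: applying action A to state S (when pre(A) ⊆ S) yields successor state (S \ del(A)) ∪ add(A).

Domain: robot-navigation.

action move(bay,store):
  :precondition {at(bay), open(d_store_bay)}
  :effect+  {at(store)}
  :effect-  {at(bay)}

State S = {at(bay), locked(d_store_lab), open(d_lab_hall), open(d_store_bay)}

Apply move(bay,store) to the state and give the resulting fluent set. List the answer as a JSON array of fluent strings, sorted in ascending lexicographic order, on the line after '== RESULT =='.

Progress:
  pre ⊆ S: {at(bay), open(d_store_bay)} ⊆ S  — applicable
  S \ del = {locked(d_store_lab), open(d_lab_hall), open(d_store_bay)}
  ∪ add   = {at(store), locked(d_store_lab), open(d_lab_hall), open(d_store_bay)}

== RESULT ==
["at(store)", "locked(d_store_lab)", "open(d_lab_hall)", "open(d_store_bay)"]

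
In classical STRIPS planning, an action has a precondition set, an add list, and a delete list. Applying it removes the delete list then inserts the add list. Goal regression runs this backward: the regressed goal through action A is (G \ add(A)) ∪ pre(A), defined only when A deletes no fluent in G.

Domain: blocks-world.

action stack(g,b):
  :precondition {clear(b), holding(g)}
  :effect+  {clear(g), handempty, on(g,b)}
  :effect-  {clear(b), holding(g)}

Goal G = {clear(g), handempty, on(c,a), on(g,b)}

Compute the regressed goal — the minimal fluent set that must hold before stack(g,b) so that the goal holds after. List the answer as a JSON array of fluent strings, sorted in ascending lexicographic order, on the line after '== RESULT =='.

Regress:
  G ∩ del = {}  (empty — regression defined)
  G \ add = {clear(g), handempty, on(c,a), on(g,b)} \ {clear(g), handempty, on(g,b)} = {on(c,a)}
  ∪ pre   = {on(c,a)} ∪ {clear(b), holding(g)}
          = {clear(b), holding(g), on(c,a)}

== RESULT ==
["clear(b)", "holding(g)", "on(c,a)"]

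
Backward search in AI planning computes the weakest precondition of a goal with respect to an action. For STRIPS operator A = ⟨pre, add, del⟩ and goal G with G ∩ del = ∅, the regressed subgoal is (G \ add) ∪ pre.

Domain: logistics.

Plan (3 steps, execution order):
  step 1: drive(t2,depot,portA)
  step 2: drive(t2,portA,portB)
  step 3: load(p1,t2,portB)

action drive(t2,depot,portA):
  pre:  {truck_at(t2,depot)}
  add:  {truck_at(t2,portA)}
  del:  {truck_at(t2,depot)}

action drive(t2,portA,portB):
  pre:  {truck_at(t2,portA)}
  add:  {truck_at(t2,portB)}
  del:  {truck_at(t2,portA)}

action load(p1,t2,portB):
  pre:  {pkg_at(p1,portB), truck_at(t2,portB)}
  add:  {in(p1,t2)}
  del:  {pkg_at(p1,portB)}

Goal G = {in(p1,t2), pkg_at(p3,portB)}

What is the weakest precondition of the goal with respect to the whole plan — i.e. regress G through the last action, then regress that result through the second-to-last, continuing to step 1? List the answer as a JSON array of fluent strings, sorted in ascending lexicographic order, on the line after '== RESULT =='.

Work backward from the goal:
  through step 3 (load(p1,t2,portB)): drop {in(p1,t2)}, keep {pkg_at(p3,portB)}, require {pkg_at(p1,portB), truck_at(t2,portB)}
    → {pkg_at(p1,portB), pkg_at(p3,portB), truck_at(t2,portB)}
  through step 2 (drive(t2,portA,portB)): drop {truck_at(t2,portB)}, keep {pkg_at(p1,portB), pkg_at(p3,portB)}, require {truck_at(t2,portA)}
    → {pkg_at(p1,portB), pkg_at(p3,portB), truck_at(t2,portA)}
  through step 1 (drive(t2,depot,portA)): drop {truck_at(t2,portA)}, keep {pkg_at(p1,portB), pkg_at(p3,portB)}, require {truck_at(t2,depot)}
    → {pkg_at(p1,portB), pkg_at(p3,portB), truck_at(t2,depot)}

== RESULT ==
["pkg_at(p1,portB)", "pkg_at(p3,portB)", "truck_at(t2,depot)"]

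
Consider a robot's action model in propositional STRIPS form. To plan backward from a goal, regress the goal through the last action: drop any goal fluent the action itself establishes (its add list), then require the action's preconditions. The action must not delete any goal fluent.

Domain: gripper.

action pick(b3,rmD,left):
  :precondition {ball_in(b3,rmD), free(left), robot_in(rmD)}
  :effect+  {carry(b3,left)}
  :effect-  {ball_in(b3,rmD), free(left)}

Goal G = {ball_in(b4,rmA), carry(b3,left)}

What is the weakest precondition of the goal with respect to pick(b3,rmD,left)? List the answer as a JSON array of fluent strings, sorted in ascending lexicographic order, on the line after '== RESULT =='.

Compute (G \ add) ∪ pre:
  G ∩ del = {}  (empty — regression defined)
  G \ add = {ball_in(b4,rmA), carry(b3,left)} \ {carry(b3,left)} = {ball_in(b4,rmA)}
  ∪ pre   = {ball_in(b4,rmA)} ∪ {ball_in(b3,rmD), free(left), robot_in(rmD)}
          = {ball_in(b3,rmD), ball_in(b4,rmA), free(left), robot_in(rmD)}

== RESULT ==
["ball_in(b3,rmD)", "ball_in(b4,rmA)", "free(left)", "robot_in(rmD)"]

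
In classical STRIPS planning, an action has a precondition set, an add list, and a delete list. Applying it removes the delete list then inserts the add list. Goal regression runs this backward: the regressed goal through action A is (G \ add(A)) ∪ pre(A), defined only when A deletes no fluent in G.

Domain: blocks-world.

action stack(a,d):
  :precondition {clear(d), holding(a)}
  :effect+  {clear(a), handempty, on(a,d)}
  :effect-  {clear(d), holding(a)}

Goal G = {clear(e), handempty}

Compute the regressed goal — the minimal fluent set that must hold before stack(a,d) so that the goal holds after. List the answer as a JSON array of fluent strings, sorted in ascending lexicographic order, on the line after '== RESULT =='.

Regress:
  G ∩ del = {}  (empty — regression defined)
  G \ add = {clear(e), handempty} \ {clear(a), handempty, on(a,d)} = {clear(e)}
  ∪ pre   = {clear(e)} ∪ {clear(d), holding(a)}
          = {clear(d), clear(e), holding(a)}

== RESULT ==
["clear(d)", "clear(e)", "holding(a)"]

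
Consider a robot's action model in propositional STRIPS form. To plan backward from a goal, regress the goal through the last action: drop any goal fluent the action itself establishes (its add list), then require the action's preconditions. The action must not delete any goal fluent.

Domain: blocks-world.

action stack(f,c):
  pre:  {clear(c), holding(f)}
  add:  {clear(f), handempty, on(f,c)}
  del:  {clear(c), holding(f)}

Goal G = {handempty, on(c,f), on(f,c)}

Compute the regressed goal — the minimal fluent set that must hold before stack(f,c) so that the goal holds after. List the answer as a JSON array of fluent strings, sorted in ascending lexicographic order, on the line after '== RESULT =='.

Regress:
  G ∩ del = {}  (empty — regression defined)
  G \ add = {handempty, on(c,f), on(f,c)} \ {clear(f), handempty, on(f,c)} = {on(c,f)}
  ∪ pre   = {on(c,f)} ∪ {clear(c), holding(f)}
          = {clear(c), holding(f), on(c,f)}

== RESULT ==
["clear(c)", "holding(f)", "on(c,f)"]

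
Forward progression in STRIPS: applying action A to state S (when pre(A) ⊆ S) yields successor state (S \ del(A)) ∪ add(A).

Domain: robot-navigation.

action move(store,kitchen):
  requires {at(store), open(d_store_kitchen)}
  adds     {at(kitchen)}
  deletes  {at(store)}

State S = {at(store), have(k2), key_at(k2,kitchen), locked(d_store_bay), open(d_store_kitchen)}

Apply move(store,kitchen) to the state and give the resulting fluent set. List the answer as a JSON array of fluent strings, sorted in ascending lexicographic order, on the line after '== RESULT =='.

Progress:
  pre ⊆ S: {at(store), open(d_store_kitchen)} ⊆ S  — applicable
  S \ del = {have(k2), key_at(k2,kitchen), locked(d_store_bay), open(d_store_kitchen)}
  ∪ add   = {at(kitchen), have(k2), key_at(k2,kitchen), locked(d_store_bay), open(d_store_kitchen)}

== RESULT ==
["at(kitchen)", "have(k2)", "key_at(k2,kitchen)", "locked(d_store_bay)", "open(d_store_kitchen)"]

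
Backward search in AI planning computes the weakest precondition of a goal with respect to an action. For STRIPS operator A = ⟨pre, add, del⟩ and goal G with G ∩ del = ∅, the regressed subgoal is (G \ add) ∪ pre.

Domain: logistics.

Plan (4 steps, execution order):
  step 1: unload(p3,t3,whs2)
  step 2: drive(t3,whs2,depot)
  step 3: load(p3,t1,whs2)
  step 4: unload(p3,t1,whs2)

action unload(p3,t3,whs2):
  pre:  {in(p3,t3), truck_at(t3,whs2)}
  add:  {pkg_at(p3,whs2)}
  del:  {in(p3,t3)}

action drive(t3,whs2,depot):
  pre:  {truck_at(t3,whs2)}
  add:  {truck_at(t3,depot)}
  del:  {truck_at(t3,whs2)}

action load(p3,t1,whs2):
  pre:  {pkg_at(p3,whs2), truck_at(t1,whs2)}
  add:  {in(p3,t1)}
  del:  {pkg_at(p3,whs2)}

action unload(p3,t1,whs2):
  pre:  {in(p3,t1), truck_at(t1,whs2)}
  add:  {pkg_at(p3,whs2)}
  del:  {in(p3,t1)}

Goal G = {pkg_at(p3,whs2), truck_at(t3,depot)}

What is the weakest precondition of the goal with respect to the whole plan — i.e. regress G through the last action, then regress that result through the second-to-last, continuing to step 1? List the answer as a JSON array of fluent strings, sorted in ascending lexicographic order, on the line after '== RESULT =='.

Work backward from the goal:
  through step 4 (unload(p3,t1,whs2)): drop {pkg_at(p3,whs2)}, keep {truck_at(t3,depot)}, require {in(p3,t1), truck_at(t1,whs2)}
    → {in(p3,t1), truck_at(t1,whs2), truck_at(t3,depot)}
  through step 3 (load(p3,t1,whs2)): drop {in(p3,t1)}, keep {truck_at(t1,whs2), truck_at(t3,depot)}, require {pkg_at(p3,whs2), truck_at(t1,whs2)}
    → {pkg_at(p3,whs2), truck_at(t1,whs2), truck_at(t3,depot)}
  through step 2 (drive(t3,whs2,depot)): drop {truck_at(t3,depot)}, keep {pkg_at(p3,whs2), truck_at(t1,whs2)}, require {truck_at(t3,whs2)}
    → {pkg_at(p3,whs2), truck_at(t1,whs2), truck_at(t3,whs2)}
  through step 1 (unload(p3,t3,whs2)): drop {pkg_at(p3,whs2)}, keep {truck_at(t1,whs2), truck_at(t3,whs2)}, require {in(p3,t3), truck_at(t3,whs2)}
    → {in(p3,t3), truck_at(t1,whs2), truck_at(t3,whs2)}

== RESULT ==
["in(p3,t3)", "truck_at(t1,whs2)", "truck_at(t3,whs2)"]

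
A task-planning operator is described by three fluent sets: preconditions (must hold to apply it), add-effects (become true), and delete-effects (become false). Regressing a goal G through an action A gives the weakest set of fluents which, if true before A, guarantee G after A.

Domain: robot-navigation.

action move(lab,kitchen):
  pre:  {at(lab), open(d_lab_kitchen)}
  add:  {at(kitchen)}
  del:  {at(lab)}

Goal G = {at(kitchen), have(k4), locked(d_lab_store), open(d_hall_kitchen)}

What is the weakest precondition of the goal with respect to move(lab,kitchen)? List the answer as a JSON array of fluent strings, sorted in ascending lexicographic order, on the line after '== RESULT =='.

Compute (G \ add) ∪ pre:
  G ∩ del = {}  (empty — regression defined)
  G \ add = {at(kitchen), have(k4), locked(d_lab_store), open(d_hall_kitchen)} \ {at(kitchen)} = {have(k4), locked(d_lab_store), open(d_hall_kitchen)}
  ∪ pre   = {have(k4), locked(d_lab_store), open(d_hall_kitchen)} ∪ {at(lab), open(d_lab_kitchen)}
          = {at(lab), have(k4), locked(d_lab_store), open(d_hall_kitchen), open(d_lab_kitchen)}

== RESULT ==
["at(lab)", "have(k4)", "locked(d_lab_store)", "open(d_hall_kitchen)", "open(d_lab_kitchen)"]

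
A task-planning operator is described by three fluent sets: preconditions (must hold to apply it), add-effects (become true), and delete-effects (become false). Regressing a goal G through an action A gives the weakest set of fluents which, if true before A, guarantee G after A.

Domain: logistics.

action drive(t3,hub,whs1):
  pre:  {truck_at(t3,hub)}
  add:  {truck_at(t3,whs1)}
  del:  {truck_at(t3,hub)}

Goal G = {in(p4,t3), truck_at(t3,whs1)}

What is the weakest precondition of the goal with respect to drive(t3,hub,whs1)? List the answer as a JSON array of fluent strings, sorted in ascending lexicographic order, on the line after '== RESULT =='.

Regress:
  G ∩ del = {}  (empty — regression defined)
  G \ add = {in(p4,t3), truck_at(t3,whs1)} \ {truck_at(t3,whs1)} = {in(p4,t3)}
  ∪ pre   = {in(p4,t3)} ∪ {truck_at(t3,hub)}
          = {in(p4,t3), truck_at(t3,hub)}

== RESULT ==
["in(p4,t3)", "truck_at(t3,hub)"]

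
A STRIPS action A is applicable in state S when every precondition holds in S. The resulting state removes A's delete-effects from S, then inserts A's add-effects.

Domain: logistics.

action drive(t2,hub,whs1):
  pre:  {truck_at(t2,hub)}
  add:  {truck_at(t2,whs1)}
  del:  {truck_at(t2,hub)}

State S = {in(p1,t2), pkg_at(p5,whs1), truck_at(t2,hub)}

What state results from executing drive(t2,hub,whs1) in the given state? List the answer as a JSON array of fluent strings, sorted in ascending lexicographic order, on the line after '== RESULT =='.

Progress:
  pre ⊆ S: {truck_at(t2,hub)} ⊆ S  — applicable
  S \ del = {in(p1,t2), pkg_at(p5,whs1)}
  ∪ add   = {in(p1,t2), pkg_at(p5,whs1), truck_at(t2,whs1)}

== RESULT ==
["in(p1,t2)", "pkg_at(p5,whs1)", "truck_at(t2,whs1)"]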